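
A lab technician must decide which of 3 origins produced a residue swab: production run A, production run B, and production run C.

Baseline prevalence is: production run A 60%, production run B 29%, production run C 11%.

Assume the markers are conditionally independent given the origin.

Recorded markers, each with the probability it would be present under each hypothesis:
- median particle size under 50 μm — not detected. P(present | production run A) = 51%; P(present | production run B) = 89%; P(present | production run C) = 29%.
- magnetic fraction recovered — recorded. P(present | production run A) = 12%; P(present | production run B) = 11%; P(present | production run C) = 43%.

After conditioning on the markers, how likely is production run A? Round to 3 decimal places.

By Bayes' rule with conditional independence, the unnormalized weight for each hypothesis is prior × ∏ likelihoods (using 1 − P(present | H) for each absent marker):
  production run A: 0.60 × (1 − 0.51) × 0.12 = 0.03528
  production run B: 0.29 × (1 − 0.89) × 0.11 = 0.003509
  production run C: 0.11 × (1 − 0.29) × 0.43 = 0.033583
Marginal likelihood of the evidence = 0.072372.
P(production run A | evidence) = 0.03528 / 0.072372 ≈ 0.487.

0.487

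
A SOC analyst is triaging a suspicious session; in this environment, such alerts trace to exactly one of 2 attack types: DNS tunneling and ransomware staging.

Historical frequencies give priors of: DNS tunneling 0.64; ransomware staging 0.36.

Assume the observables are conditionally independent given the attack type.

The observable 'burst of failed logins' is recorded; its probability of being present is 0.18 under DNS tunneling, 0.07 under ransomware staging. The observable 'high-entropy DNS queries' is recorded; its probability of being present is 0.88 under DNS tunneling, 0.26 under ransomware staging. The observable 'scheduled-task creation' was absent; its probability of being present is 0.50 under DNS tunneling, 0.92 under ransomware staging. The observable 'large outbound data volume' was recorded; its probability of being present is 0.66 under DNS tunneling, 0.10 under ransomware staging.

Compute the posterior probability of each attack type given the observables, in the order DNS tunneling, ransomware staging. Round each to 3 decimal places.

0.998, 0.002

For each hypothesis, the unnormalized posterior weight is prior × product of the observable likelihoods (using 1 − P(present | H) for each absent observable):
  DNS tunneling: 0.64 × 0.18 × 0.88 × (1 − 0.50) × 0.66 = 0.033454
  ransomware staging: 0.36 × 0.07 × 0.26 × (1 − 0.92) × 0.10 = 5.2416e-05
Marginal likelihood of the evidence = 0.033506.
P(DNS tunneling | evidence) = 0.033454 / 0.033506 ≈ 0.998
P(ransomware staging | evidence) = 5.2416e-05 / 0.033506 ≈ 0.002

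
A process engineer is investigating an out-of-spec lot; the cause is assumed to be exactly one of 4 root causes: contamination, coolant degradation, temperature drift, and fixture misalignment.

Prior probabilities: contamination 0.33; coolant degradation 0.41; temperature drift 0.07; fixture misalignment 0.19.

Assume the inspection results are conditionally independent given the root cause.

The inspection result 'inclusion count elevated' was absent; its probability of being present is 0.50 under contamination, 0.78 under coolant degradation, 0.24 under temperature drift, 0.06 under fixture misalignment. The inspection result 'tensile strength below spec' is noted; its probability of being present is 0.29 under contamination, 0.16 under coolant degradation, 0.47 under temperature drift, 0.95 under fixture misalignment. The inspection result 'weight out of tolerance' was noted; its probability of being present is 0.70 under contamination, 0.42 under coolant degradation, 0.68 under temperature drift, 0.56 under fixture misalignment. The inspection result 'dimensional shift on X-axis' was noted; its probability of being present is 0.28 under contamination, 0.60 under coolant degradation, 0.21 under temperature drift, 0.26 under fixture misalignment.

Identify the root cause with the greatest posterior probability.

fixture misalignment

Multiply each prior by the joint likelihood of the inspection result pattern (using 1 − P(present | H) for each absent inspection result):
  contamination: 0.33 × (1 − 0.50) × 0.29 × 0.70 × 0.28 = 0.0093786
  coolant degradation: 0.41 × (1 − 0.78) × 0.16 × 0.42 × 0.60 = 0.0036369
  temperature drift: 0.07 × (1 − 0.24) × 0.47 × 0.68 × 0.21 = 0.0035706
  fixture misalignment: 0.19 × (1 − 0.06) × 0.95 × 0.56 × 0.26 = 0.024704
Marginal likelihood of the evidence = 0.04129.
P(contamination | evidence) ≈ 0.0093786 / 0.04129 ≈ 0.227
P(coolant degradation | evidence) ≈ 0.0036369 / 0.04129 ≈ 0.088
P(temperature drift | evidence) ≈ 0.0035706 / 0.04129 ≈ 0.086
P(fixture misalignment | evidence) ≈ 0.024704 / 0.04129 ≈ 0.598
The largest is 0.598, so fixture misalignment is most probable.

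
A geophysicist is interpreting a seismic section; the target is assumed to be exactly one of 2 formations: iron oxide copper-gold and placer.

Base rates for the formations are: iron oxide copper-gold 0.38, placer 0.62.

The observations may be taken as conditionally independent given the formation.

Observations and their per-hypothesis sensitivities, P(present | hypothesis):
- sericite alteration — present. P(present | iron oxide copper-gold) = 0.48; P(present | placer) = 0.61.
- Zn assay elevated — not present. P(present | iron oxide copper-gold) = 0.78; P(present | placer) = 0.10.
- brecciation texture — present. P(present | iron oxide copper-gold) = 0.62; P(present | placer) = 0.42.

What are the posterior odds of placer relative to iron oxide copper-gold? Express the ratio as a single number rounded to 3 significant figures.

Unnormalized posterior weight (prior times the observation likelihoods) for each of the two hypotheses (using 1 − P(present | H) for each absent observation):
  placer: 0.62 × 0.61 × (1 − 0.10) × 0.42 = 0.14296
  iron oxide copper-gold: 0.38 × 0.48 × (1 − 0.78) × 0.62 = 0.024879
Odds(placer : iron oxide copper-gold) = 0.14296 / 0.024879 ≈ 5.75.

5.75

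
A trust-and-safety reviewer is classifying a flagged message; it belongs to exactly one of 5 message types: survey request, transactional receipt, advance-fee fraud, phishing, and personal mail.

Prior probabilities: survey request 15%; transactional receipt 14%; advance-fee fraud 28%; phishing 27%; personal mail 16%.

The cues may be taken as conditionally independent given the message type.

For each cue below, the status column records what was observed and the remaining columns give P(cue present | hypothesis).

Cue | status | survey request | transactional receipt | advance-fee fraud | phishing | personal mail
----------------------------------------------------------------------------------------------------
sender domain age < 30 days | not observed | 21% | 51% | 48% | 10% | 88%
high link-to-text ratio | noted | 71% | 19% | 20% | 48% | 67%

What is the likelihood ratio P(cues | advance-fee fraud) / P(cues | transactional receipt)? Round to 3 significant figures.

Take the product of per-cue likelihoods under each hypothesis (using 1 − P(present | H) for each absent cue), then divide.
  advance-fee fraud: (1 − 0.48) × 0.20 = 0.104
  transactional receipt: (1 − 0.51) × 0.19 = 0.0931
Bayes factor = 0.104 / 0.0931 ≈ 1.12

1.12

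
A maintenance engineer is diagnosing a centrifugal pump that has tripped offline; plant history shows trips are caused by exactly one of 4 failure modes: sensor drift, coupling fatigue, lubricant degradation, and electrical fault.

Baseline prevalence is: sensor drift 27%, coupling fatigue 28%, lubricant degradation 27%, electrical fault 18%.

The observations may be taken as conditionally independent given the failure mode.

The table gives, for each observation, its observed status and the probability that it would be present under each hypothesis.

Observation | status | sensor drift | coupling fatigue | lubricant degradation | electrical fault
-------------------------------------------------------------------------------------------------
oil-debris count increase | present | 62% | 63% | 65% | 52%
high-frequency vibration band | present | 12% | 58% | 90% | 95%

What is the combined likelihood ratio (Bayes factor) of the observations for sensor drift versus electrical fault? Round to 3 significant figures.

0.151

The Bayes factor is the ratio of the joint likelihoods of the evidence pattern under the two hypotheses.
  sensor drift: 0.62 × 0.12 = 0.0744
  electrical fault: 0.52 × 0.95 = 0.494
Bayes factor = 0.0744 / 0.494 ≈ 0.151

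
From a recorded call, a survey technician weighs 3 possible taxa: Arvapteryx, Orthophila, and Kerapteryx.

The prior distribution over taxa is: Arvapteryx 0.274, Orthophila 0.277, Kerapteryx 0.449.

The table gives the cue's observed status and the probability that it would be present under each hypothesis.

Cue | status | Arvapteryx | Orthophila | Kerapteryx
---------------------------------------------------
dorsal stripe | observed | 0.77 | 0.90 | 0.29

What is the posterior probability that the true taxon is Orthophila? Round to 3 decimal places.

For each hypothesis, the unnormalized posterior weight is prior × likelihood:
  Arvapteryx: 0.274 × 0.77 = 0.21098
  Orthophila: 0.277 × 0.90 = 0.2493
  Kerapteryx: 0.449 × 0.29 = 0.13021
Marginal likelihood of the evidence = 0.59049.
P(Orthophila | evidence) = 0.2493 / 0.59049 ≈ 0.422.

0.422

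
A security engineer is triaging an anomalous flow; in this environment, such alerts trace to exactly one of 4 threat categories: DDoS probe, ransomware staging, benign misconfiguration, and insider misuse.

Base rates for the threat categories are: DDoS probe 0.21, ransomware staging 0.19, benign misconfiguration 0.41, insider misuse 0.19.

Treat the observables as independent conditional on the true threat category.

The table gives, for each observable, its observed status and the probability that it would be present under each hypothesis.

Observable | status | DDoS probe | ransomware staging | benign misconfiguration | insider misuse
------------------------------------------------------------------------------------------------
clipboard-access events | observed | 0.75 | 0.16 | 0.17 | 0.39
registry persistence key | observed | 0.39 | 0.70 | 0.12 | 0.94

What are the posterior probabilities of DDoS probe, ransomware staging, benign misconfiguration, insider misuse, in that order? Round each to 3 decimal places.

For each hypothesis, the unnormalized posterior weight is prior × product of the observable likelihoods:
  DDoS probe: 0.21 × 0.75 × 0.39 = 0.061425
  ransomware staging: 0.19 × 0.16 × 0.70 = 0.02128
  benign misconfiguration: 0.41 × 0.17 × 0.12 = 0.008364
  insider misuse: 0.19 × 0.39 × 0.94 = 0.069654
Marginal likelihood of the evidence = 0.16072.
P(DDoS probe | evidence) = 0.061425 / 0.16072 ≈ 0.382
P(ransomware staging | evidence) = 0.02128 / 0.16072 ≈ 0.132
P(benign misconfiguration | evidence) = 0.008364 / 0.16072 ≈ 0.052
P(insider misuse | evidence) = 0.069654 / 0.16072 ≈ 0.433

0.382, 0.132, 0.052, 0.433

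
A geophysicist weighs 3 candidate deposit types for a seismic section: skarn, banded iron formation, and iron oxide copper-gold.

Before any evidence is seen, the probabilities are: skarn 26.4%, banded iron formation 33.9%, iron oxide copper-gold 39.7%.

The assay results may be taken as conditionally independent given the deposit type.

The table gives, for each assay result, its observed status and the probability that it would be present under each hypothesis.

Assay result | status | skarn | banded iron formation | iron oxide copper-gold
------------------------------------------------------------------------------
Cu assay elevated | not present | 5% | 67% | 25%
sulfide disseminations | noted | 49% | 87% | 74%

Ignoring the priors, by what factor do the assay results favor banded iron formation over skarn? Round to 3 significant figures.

The Bayes factor is the ratio of the joint likelihoods of the assay result pattern under the two hypotheses (using 1 − P(present | H) for each absent assay result).
  banded iron formation: (1 − 0.67) × 0.87 = 0.2871
  skarn: (1 − 0.05) × 0.49 = 0.4655
Bayes factor = 0.2871 / 0.4655 ≈ 0.617

0.617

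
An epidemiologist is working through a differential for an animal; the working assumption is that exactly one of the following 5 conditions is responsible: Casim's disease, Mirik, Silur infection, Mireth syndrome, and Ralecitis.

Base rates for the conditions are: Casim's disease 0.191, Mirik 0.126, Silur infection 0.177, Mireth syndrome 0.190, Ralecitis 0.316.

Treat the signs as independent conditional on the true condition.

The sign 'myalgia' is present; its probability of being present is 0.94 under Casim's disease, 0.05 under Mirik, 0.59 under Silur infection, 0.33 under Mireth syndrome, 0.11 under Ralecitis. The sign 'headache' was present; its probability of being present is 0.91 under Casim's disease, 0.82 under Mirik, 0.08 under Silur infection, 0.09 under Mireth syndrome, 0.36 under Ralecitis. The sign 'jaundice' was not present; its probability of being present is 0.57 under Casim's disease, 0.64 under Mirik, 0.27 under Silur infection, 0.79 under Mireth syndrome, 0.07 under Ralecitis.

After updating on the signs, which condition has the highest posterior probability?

Casim's disease

Multiply each prior by the joint likelihood of the sign pattern (using 1 − P(present | H) for each absent sign):
  Casim's disease: 0.191 × 0.94 × 0.91 × (1 − 0.57) = 0.070254
  Mirik: 0.126 × 0.05 × 0.82 × (1 − 0.64) = 0.0018598
  Silur infection: 0.177 × 0.59 × 0.08 × (1 − 0.27) = 0.0060987
  Mireth syndrome: 0.190 × 0.33 × 0.09 × (1 − 0.79) = 0.001185
  Ralecitis: 0.316 × 0.11 × 0.36 × (1 − 0.07) = 0.011638
The unnormalized weights sum to 0.091035.
P(Casim's disease | evidence) ≈ 0.070254 / 0.091035 ≈ 0.772
P(Mirik | evidence) ≈ 0.0018598 / 0.091035 ≈ 0.020
P(Silur infection | evidence) ≈ 0.0060987 / 0.091035 ≈ 0.067
P(Mireth syndrome | evidence) ≈ 0.001185 / 0.091035 ≈ 0.013
P(Ralecitis | evidence) ≈ 0.011638 / 0.091035 ≈ 0.128
The largest is 0.772, so Casim's disease is most probable.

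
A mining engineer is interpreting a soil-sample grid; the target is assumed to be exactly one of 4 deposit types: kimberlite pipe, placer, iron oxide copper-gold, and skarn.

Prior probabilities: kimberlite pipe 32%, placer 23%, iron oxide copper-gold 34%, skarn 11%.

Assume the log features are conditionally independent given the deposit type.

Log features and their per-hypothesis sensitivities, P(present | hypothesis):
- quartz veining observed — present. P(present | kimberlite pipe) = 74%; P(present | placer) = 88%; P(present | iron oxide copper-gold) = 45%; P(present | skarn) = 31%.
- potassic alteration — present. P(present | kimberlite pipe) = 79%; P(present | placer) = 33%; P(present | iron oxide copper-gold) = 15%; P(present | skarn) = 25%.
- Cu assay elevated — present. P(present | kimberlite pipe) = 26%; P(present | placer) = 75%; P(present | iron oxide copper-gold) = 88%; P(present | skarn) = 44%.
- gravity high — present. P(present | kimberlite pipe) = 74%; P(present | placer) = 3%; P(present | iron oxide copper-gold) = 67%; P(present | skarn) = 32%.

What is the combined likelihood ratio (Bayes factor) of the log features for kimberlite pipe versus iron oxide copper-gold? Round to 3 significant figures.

The Bayes factor is the ratio of the joint likelihoods of the log feature pattern under the two hypotheses.
  kimberlite pipe: 0.74 × 0.79 × 0.26 × 0.74 = 0.11248
  iron oxide copper-gold: 0.45 × 0.15 × 0.88 × 0.67 = 0.039798
Bayes factor = 0.11248 / 0.039798 ≈ 2.83

2.83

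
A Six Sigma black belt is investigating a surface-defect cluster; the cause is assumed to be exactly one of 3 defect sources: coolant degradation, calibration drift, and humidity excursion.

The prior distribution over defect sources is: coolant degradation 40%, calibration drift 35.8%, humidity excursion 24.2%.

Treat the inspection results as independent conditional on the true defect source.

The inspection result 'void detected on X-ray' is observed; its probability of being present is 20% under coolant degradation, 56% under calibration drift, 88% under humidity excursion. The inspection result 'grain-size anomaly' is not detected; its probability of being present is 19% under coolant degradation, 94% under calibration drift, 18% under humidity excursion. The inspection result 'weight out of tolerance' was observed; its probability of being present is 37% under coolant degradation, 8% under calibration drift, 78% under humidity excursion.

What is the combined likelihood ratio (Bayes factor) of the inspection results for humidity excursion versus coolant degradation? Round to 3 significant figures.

9.39

The Bayes factor is the ratio of the joint likelihoods of the inspection result pattern under the two hypotheses (using 1 − P(present | H) for each absent inspection result).
  humidity excursion: 0.88 × (1 − 0.18) × 0.78 = 0.56285
  coolant degradation: 0.20 × (1 − 0.19) × 0.37 = 0.05994
Bayes factor = 0.56285 / 0.05994 ≈ 9.39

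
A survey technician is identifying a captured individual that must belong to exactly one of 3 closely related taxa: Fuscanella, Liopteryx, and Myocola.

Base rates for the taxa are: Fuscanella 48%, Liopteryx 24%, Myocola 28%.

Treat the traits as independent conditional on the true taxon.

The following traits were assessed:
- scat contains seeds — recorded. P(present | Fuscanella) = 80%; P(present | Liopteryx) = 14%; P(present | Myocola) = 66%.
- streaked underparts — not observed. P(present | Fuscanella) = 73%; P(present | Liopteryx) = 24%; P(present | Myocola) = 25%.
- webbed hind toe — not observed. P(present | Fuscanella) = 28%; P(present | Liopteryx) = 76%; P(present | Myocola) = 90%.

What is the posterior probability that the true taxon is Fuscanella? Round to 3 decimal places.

Multiply each prior by the joint likelihood of the trait pattern (using 1 − P(present | H) for each absent trait):
  Fuscanella: 0.48 × 0.80 × (1 − 0.73) × (1 − 0.28) = 0.07465
  Liopteryx: 0.24 × 0.14 × (1 − 0.24) × (1 − 0.76) = 0.0061286
  Myocola: 0.28 × 0.66 × (1 − 0.25) × (1 − 0.90) = 0.01386
The unnormalized weights sum to 0.094638.
P(Fuscanella | evidence) = 0.07465 / 0.094638 ≈ 0.789.

0.789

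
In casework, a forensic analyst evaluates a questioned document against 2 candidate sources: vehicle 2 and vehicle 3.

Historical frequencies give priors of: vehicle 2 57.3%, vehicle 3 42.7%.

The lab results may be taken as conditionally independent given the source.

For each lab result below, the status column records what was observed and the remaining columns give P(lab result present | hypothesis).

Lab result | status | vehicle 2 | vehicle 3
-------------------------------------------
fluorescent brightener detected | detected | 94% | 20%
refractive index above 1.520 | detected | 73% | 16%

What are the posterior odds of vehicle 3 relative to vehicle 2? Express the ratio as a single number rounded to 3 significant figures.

Posterior odds equal prior odds times the likelihood ratio; only the two competing hypotheses matter.
  vehicle 3: 0.427 × 0.20 × 0.16 = 0.013664
  vehicle 2: 0.573 × 0.94 × 0.73 = 0.39319
Odds(vehicle 3 : vehicle 2) = 0.013664 / 0.39319 ≈ 0.0348.

0.0348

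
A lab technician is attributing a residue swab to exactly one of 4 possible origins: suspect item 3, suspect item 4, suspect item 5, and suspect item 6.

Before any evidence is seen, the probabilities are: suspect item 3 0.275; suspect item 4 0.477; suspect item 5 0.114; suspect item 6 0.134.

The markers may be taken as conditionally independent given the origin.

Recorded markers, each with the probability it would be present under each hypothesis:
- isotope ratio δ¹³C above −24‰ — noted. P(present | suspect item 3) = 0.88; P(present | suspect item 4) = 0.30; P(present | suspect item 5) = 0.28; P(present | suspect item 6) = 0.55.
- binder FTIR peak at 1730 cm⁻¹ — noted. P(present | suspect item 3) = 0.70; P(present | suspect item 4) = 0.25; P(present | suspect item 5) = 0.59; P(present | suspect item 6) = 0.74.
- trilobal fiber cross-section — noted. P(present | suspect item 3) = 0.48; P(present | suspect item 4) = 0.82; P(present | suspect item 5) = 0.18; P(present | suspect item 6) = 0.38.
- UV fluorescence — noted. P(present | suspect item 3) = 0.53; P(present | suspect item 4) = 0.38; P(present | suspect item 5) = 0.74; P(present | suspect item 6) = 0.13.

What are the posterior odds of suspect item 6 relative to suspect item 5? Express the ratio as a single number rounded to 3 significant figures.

1.07

The normalizing constant cancels in an odds ratio, so compute prior × likelihood for the two hypotheses only:
  suspect item 6: 0.134 × 0.55 × 0.74 × 0.38 × 0.13 = 0.0026942
  suspect item 5: 0.114 × 0.28 × 0.59 × 0.18 × 0.74 = 0.0025085
Odds(suspect item 6 : suspect item 5) = 0.0026942 / 0.0025085 ≈ 1.07.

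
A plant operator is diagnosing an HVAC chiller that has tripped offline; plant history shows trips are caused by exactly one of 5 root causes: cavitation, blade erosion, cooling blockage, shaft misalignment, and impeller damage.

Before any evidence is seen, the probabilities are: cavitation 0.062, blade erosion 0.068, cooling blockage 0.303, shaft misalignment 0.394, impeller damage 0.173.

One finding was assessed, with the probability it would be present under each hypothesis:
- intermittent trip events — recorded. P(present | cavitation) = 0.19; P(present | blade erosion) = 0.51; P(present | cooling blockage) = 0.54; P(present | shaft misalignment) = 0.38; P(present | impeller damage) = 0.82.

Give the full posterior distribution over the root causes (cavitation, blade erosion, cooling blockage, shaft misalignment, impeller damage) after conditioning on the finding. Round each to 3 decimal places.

0.023, 0.069, 0.326, 0.298, 0.283

For each hypothesis, the unnormalized posterior weight is prior × likelihood:
  cavitation: 0.062 × 0.19 = 0.01178
  blade erosion: 0.068 × 0.51 = 0.03468
  cooling blockage: 0.303 × 0.54 = 0.16362
  shaft misalignment: 0.394 × 0.38 = 0.14972
  impeller damage: 0.173 × 0.82 = 0.14186
The unnormalized weights sum to 0.50166.
P(cavitation | evidence) = 0.01178 / 0.50166 ≈ 0.023
P(blade erosion | evidence) = 0.03468 / 0.50166 ≈ 0.069
P(cooling blockage | evidence) = 0.16362 / 0.50166 ≈ 0.326
P(shaft misalignment | evidence) = 0.14972 / 0.50166 ≈ 0.298
P(impeller damage | evidence) = 0.14186 / 0.50166 ≈ 0.283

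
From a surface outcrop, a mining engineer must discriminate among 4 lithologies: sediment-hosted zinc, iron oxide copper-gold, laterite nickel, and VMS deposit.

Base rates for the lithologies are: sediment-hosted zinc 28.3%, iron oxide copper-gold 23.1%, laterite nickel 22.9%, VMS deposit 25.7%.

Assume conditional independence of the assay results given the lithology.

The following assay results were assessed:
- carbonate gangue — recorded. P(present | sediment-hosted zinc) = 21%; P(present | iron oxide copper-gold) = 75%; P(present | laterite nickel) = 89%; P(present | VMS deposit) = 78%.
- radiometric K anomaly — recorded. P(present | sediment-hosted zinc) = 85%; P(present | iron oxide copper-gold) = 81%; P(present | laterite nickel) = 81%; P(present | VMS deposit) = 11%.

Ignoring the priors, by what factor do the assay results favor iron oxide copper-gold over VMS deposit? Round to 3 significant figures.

7.08

Joint likelihood of the assay result pattern under each hypothesis:
  iron oxide copper-gold: 0.75 × 0.81 = 0.6075
  VMS deposit: 0.78 × 0.11 = 0.0858
Bayes factor = 0.6075 / 0.0858 ≈ 7.08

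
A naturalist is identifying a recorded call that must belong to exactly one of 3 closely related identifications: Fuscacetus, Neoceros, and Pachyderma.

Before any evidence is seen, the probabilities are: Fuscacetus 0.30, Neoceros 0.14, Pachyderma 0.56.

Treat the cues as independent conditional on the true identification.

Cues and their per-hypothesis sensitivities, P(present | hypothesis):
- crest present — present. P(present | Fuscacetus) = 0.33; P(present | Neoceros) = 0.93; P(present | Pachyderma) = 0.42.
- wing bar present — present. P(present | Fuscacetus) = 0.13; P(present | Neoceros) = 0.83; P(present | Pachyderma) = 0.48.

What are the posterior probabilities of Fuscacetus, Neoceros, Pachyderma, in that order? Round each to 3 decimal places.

0.055, 0.462, 0.483

By Bayes' rule with conditional independence, the unnormalized weight for each hypothesis is prior × ∏ likelihoods:
  Fuscacetus: 0.30 × 0.33 × 0.13 = 0.01287
  Neoceros: 0.14 × 0.93 × 0.83 = 0.10807
  Pachyderma: 0.56 × 0.42 × 0.48 = 0.1129
Marginal likelihood of the evidence = 0.23383.
P(Fuscacetus | evidence) = 0.01287 / 0.23383 ≈ 0.055
P(Neoceros | evidence) = 0.10807 / 0.23383 ≈ 0.462
P(Pachyderma | evidence) = 0.1129 / 0.23383 ≈ 0.483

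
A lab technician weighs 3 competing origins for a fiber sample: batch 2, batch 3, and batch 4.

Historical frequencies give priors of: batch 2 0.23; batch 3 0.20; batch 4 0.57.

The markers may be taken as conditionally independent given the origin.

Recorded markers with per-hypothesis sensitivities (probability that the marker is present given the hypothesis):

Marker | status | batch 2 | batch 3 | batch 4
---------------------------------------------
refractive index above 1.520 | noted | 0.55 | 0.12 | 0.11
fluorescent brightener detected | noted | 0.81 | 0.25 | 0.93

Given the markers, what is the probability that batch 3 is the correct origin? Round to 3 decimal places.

Multiply each prior by the joint likelihood of the marker pattern:
  batch 2: 0.23 × 0.55 × 0.81 = 0.10247
  batch 3: 0.20 × 0.12 × 0.25 = 0.006
  batch 4: 0.57 × 0.11 × 0.93 = 0.058311
The unnormalized weights sum to 0.16678.
P(batch 3 | evidence) = 0.006 / 0.16678 ≈ 0.036.

0.036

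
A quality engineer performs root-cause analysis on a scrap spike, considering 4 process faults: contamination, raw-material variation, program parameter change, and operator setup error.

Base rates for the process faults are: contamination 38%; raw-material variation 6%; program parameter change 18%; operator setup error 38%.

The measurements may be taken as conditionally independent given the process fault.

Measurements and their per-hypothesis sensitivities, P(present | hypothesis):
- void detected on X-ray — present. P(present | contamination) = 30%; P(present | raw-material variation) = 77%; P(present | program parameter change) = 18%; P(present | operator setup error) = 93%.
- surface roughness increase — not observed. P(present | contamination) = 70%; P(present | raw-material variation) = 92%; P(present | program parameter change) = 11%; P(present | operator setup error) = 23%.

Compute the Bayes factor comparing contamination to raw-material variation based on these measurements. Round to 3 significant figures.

1.46

Take the product of per-measurement likelihoods under each hypothesis (using 1 − P(present | H) for each absent measurement), then divide.
  contamination: 0.30 × (1 − 0.70) = 0.09
  raw-material variation: 0.77 × (1 − 0.92) = 0.0616
Bayes factor = 0.09 / 0.0616 ≈ 1.46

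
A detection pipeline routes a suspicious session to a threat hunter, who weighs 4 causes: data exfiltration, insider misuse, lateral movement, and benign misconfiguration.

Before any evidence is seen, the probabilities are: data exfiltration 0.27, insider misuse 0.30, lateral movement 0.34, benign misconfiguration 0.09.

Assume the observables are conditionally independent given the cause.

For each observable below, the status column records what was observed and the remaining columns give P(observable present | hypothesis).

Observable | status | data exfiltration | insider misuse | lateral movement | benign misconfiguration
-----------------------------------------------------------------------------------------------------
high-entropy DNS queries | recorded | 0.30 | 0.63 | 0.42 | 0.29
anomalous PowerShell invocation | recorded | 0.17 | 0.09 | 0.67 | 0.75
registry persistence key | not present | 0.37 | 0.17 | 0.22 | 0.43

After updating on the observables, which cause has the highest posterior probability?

lateral movement

For each hypothesis, the unnormalized posterior weight is prior × product of the observable likelihoods (using 1 − P(present | H) for each absent observable):
  data exfiltration: 0.27 × 0.30 × 0.17 × (1 − 0.37) = 0.0086751
  insider misuse: 0.30 × 0.63 × 0.09 × (1 − 0.17) = 0.014118
  lateral movement: 0.34 × 0.42 × 0.67 × (1 − 0.22) = 0.074627
  benign misconfiguration: 0.09 × 0.29 × 0.75 × (1 − 0.43) = 0.011158
The unnormalized weights sum to 0.10858.
P(data exfiltration | evidence) ≈ 0.0086751 / 0.10858 ≈ 0.080
P(insider misuse | evidence) ≈ 0.014118 / 0.10858 ≈ 0.130
P(lateral movement | evidence) ≈ 0.074627 / 0.10858 ≈ 0.687
P(benign misconfiguration | evidence) ≈ 0.011158 / 0.10858 ≈ 0.103
The largest is 0.687, so lateral movement is most probable.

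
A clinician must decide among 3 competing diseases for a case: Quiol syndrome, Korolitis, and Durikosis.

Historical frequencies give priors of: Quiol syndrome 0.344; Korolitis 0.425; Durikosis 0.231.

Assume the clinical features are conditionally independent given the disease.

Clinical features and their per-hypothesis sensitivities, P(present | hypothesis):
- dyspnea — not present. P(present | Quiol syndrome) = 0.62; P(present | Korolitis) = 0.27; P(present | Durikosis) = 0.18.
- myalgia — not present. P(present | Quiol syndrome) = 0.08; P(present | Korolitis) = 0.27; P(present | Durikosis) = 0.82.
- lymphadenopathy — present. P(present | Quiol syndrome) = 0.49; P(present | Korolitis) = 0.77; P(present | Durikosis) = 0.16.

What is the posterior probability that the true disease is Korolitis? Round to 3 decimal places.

0.730

By Bayes' rule with conditional independence, the unnormalized weight for each hypothesis is prior × ∏ likelihoods (using 1 − P(present | H) for each absent clinical feature):
  Quiol syndrome: 0.344 × (1 − 0.62) × (1 − 0.08) × 0.49 = 0.058929
  Korolitis: 0.425 × (1 − 0.27) × (1 − 0.27) × 0.77 = 0.17439
  Durikosis: 0.231 × (1 − 0.18) × (1 − 0.82) × 0.16 = 0.0054553
Marginal likelihood of the evidence = 0.23878.
P(Korolitis | evidence) = 0.17439 / 0.23878 ≈ 0.730.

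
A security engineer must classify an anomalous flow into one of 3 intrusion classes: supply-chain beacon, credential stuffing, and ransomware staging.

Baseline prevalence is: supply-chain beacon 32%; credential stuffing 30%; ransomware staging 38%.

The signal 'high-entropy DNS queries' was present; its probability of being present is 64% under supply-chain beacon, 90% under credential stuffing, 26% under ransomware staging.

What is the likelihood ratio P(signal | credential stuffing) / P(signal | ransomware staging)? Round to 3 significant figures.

3.46

Likelihood of this signal under each hypothesis:
  credential stuffing: 0.9
  ransomware staging: 0.26
Bayes factor = 0.9 / 0.26 ≈ 3.46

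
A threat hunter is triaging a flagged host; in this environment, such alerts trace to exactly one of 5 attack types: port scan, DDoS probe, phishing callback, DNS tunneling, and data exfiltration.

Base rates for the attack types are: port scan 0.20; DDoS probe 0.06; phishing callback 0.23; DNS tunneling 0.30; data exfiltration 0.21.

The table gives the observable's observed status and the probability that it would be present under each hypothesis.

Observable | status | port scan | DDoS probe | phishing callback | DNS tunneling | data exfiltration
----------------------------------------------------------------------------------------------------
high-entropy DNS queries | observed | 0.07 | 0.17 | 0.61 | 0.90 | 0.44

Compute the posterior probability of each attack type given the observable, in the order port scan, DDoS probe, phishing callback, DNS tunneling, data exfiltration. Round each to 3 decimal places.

By Bayes' rule, the unnormalized weight for each hypothesis is prior × likelihood:
  port scan: 0.20 × 0.07 = 0.014
  DDoS probe: 0.06 × 0.17 = 0.0102
  phishing callback: 0.23 × 0.61 = 0.1403
  DNS tunneling: 0.30 × 0.90 = 0.27
  data exfiltration: 0.21 × 0.44 = 0.0924
Normalizing constant Z = 0.014 + 0.0102 + 0.1403 + 0.27 + 0.0924 = 0.5269.
P(port scan | evidence) = 0.014 / 0.5269 ≈ 0.027
P(DDoS probe | evidence) = 0.0102 / 0.5269 ≈ 0.019
P(phishing callback | evidence) = 0.1403 / 0.5269 ≈ 0.266
P(DNS tunneling | evidence) = 0.27 / 0.5269 ≈ 0.512
P(data exfiltration | evidence) = 0.0924 / 0.5269 ≈ 0.175

0.027, 0.019, 0.266, 0.512, 0.175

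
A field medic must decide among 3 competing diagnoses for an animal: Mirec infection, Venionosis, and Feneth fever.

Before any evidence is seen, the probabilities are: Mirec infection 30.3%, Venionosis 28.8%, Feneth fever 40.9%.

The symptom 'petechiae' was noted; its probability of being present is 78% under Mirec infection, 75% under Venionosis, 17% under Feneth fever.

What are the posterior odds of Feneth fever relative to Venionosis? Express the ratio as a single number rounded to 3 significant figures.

Unnormalized posterior weight (prior times the symptom likelihood) for each of the two hypotheses:
  Feneth fever: 0.409 × 0.17 = 0.06953
  Venionosis: 0.288 × 0.75 = 0.216
Odds(Feneth fever : Venionosis) = 0.06953 / 0.216 ≈ 0.322.

0.322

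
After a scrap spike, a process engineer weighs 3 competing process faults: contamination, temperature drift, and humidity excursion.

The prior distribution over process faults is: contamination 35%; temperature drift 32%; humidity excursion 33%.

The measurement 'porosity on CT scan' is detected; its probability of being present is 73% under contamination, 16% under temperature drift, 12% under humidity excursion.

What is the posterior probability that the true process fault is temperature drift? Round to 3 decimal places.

0.148

By Bayes' rule, the unnormalized weight for each hypothesis is prior × likelihood:
  contamination: 0.35 × 0.73 = 0.2555
  temperature drift: 0.32 × 0.16 = 0.0512
  humidity excursion: 0.33 × 0.12 = 0.0396
Normalizing constant Z = 0.2555 + 0.0512 + 0.0396 = 0.3463.
P(temperature drift | evidence) = 0.0512 / 0.3463 ≈ 0.148.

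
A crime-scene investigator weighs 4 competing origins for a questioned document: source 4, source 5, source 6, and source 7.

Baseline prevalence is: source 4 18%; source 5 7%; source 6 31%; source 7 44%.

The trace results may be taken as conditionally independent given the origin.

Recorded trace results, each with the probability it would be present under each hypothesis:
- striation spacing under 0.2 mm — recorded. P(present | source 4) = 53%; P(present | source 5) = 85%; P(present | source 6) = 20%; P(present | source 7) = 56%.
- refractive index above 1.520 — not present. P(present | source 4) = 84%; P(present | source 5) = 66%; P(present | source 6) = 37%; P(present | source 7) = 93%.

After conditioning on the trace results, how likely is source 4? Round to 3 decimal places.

For each hypothesis, the unnormalized posterior weight is prior × product of the trace result likelihoods (using 1 − P(present | H) for each absent trace result):
  source 4: 0.18 × 0.53 × (1 − 0.84) = 0.015264
  source 5: 0.07 × 0.85 × (1 − 0.66) = 0.02023
  source 6: 0.31 × 0.20 × (1 − 0.37) = 0.03906
  source 7: 0.44 × 0.56 × (1 − 0.93) = 0.017248
Normalizing constant Z = 0.015264 + 0.02023 + 0.03906 + 0.017248 = 0.091802.
P(source 4 | evidence) = 0.015264 / 0.091802 ≈ 0.166.

0.166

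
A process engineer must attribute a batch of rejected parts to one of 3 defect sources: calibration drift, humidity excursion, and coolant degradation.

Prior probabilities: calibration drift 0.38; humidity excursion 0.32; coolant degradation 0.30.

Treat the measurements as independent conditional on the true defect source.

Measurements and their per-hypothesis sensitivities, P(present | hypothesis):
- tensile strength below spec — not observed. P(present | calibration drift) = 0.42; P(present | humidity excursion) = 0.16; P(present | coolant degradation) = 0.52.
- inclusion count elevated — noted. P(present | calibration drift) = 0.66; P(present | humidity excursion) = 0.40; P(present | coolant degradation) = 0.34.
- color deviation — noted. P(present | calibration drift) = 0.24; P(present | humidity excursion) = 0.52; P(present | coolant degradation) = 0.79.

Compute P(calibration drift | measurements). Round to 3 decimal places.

By Bayes' rule with conditional independence, the unnormalized weight for each hypothesis is prior × ∏ likelihoods (using 1 − P(present | H) for each absent measurement):
  calibration drift: 0.38 × (1 − 0.42) × 0.66 × 0.24 = 0.034911
  humidity excursion: 0.32 × (1 − 0.16) × 0.40 × 0.52 = 0.05591
  coolant degradation: 0.30 × (1 − 0.52) × 0.34 × 0.79 = 0.038678
The unnormalized weights sum to 0.1295.
P(calibration drift | evidence) = 0.034911 / 0.1295 ≈ 0.270.

0.270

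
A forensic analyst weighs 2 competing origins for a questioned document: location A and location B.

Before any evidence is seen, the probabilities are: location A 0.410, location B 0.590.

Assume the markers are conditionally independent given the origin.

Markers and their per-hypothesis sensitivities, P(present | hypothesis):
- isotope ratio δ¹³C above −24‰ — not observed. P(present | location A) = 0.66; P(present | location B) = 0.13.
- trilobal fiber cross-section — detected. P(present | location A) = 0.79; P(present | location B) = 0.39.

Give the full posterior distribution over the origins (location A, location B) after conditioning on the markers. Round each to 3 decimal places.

0.355, 0.645

For each hypothesis, the unnormalized posterior weight is prior × product of the marker likelihoods (using 1 − P(present | H) for each absent marker):
  location A: 0.410 × (1 − 0.66) × 0.79 = 0.11013
  location B: 0.590 × (1 − 0.13) × 0.39 = 0.20019
Normalizing constant Z = 0.11013 + 0.20019 = 0.31031.
P(location A | evidence) = 0.11013 / 0.31031 ≈ 0.355
P(location B | evidence) = 0.20019 / 0.31031 ≈ 0.645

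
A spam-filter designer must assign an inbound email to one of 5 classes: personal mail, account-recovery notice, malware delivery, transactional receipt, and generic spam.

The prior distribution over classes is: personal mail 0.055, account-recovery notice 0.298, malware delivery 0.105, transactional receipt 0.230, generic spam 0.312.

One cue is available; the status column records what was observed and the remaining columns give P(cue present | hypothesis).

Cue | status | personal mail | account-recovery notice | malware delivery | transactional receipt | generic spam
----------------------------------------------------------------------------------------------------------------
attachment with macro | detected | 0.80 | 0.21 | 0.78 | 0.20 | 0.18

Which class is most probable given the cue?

malware delivery

Multiply each prior by the likelihood of the cue:
  personal mail: 0.055 × 0.80 = 0.044
  account-recovery notice: 0.298 × 0.21 = 0.06258
  malware delivery: 0.105 × 0.78 = 0.0819
  transactional receipt: 0.230 × 0.20 = 0.046
  generic spam: 0.312 × 0.18 = 0.05616
Marginal likelihood of the evidence = 0.29064.
P(personal mail | evidence) ≈ 0.044 / 0.29064 ≈ 0.151
P(account-recovery notice | evidence) ≈ 0.06258 / 0.29064 ≈ 0.215
P(malware delivery | evidence) ≈ 0.0819 / 0.29064 ≈ 0.282
P(transactional receipt | evidence) ≈ 0.046 / 0.29064 ≈ 0.158
P(generic spam | evidence) ≈ 0.05616 / 0.29064 ≈ 0.193
The largest is 0.282, so malware delivery is most probable.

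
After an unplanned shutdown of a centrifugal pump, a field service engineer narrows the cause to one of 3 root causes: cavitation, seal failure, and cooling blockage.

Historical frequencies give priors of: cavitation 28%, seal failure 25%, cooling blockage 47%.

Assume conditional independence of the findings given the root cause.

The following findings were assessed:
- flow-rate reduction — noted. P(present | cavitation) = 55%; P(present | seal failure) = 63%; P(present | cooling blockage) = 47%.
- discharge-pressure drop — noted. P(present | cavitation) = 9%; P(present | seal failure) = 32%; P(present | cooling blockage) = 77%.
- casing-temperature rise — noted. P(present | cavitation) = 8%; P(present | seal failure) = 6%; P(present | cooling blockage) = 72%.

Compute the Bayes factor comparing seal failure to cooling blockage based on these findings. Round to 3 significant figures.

Joint likelihood of the evidence pattern under each hypothesis:
  seal failure: 0.63 × 0.32 × 0.06 = 0.012096
  cooling blockage: 0.47 × 0.77 × 0.72 = 0.26057
Bayes factor = 0.012096 / 0.26057 ≈ 0.0464

0.0464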